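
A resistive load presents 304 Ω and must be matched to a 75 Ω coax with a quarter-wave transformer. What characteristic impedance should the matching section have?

Z_qwt = √(Z_0·R_L) = √(75 × 304) = √22800

Z_qwt ≈ 151 Ω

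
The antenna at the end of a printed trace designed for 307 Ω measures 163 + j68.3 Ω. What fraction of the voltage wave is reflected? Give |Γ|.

|Γ| ≈ 0.336

Γ = (Z_L − Z_0)/(Z_L + Z_0) = (-144 + j68.3)/(470 + j68.3)
|Γ| = 159/475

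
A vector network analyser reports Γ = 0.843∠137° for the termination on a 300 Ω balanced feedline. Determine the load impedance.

Z_L ≈ 29.5 + j117 Ω

Z_L = Z_0·(1 + Γ)/(1 − Γ) = 300·(0.383 + j0.575)/(1.62 − j0.575)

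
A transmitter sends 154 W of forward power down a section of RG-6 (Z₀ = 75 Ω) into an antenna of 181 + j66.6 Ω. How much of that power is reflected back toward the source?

P_reflected ≈ 34.5 W

|Γ| = |(106 + j66.6)/(256 + j66.6)| = 0.473
|Γ|² = 0.224
P_refl = |Γ|²·P_inc = 34.5 W, P_del = (1 − |Γ|²)·P_inc = 120 W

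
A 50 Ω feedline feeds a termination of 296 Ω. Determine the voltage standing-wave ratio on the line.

VSWR ≈ 5.92

For a purely resistive load, VSWR = R_L/Z_0 or Z_0/R_L (whichever > 1) = 296/50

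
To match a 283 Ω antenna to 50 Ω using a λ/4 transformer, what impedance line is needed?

Z_qwt ≈ 119 Ω

Z_qwt = √(Z_0·R_L) = √(50 × 283) = √14150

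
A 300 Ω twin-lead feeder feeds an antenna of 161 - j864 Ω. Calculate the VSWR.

Γ = (Z_L − Z_0)/(Z_L + Z_0) = (-139 − j864)/(461 − j864)
|Γ| = 875/979 = 0.894
VSWR = (1 + |Γ|)/(1 − |Γ|) = 1.89/0.106

VSWR ≈ 17.8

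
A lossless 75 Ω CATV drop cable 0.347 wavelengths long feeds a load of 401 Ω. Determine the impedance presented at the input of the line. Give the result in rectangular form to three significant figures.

Z_in ≈ 20.5 + j49.7 Ω

βl = 2π × 0.347 = 125°
tan(βl) = tan(125°) = -1.43
Z_in = Z_0·(Z_L + jZ_0·tanβl)/(Z_0 + jZ_L·tanβl)
     = 75·(401 − j107)/(75 − j574)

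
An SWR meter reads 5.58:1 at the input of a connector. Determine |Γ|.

|Γ| = (S − 1)/(S + 1) = (5.58 − 1)/(5.58 + 1) = 4.58/6.58

|Γ| ≈ 0.696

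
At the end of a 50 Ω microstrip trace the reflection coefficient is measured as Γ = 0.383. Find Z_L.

Z_L ≈ 112 Ω

Z_L = Z_0·(1 + Γ)/(1 − Γ) = 50·(1.38)/(0.617)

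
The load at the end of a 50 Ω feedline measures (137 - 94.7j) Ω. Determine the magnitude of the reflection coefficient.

Γ = (Z_L − Z_0)/(Z_L + Z_0) = (87 − j94.7)/(187 − j94.7)
|Γ| = 129/210

|Γ| ≈ 0.613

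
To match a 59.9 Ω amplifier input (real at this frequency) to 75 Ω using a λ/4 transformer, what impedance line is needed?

Z_qwt = √(Z_0·R_L) = √(75 × 59.9) = √4492

Z_qwt ≈ 67 Ω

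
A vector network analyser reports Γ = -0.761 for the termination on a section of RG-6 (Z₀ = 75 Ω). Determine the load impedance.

Z_L ≈ 10.2 Ω

Z_L = Z_0·(1 + Γ)/(1 − Γ) = 75·(0.239)/(1.76)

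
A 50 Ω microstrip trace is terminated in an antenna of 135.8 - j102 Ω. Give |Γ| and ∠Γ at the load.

Γ = (Z_L − Z_0)/(Z_L + Z_0) = (85.8 − j102)/(185.8 − j102)
|Γ| = 133/212 = 0.629

Γ ≈ 0.629 ∠ -21.2°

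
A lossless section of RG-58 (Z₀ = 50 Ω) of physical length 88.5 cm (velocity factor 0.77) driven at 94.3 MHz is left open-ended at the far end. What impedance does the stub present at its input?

λ = v/f = 0.77·c / 94.3 MHz = 2.45 m
βl = 2π·l/λ = 2π × 0.361 = 130°
tan(βl) = -1.19
For an open-ended stub, Z_in = −jZ_0·cot(βl) = −jZ_0/tan(βl)

Z_in ≈ +j42 Ω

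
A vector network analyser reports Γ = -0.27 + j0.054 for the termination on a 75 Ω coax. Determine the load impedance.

Z_L ≈ 42.9 + j5.01 Ω

Z_L = Z_0·(1 + Γ)/(1 − Γ) = 75·(0.73 + j0.054)/(1.27 − j0.054)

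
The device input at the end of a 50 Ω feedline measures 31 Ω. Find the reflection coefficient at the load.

Γ = -0.235

Γ = (Z_L − Z_0)/(Z_L + Z_0) = (31 − 50)/(31 + 50) = -19/81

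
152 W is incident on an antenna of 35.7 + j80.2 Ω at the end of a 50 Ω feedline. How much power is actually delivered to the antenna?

|Γ| = |(-14.3 + j80.2)/(85.7 + j80.2)| = 0.694
|Γ|² = 0.482
P_refl = |Γ|²·P_inc = 73.2 W, P_del = (1 − |Γ|²)·P_inc = 78.8 W

P_delivered ≈ 78.8 W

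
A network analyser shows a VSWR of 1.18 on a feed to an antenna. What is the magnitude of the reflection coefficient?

|Γ| ≈ 0.0826

|Γ| = (S − 1)/(S + 1) = (1.18 − 1)/(1.18 + 1) = 0.18/2.18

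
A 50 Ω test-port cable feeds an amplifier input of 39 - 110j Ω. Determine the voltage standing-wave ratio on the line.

Γ = (Z_L − Z_0)/(Z_L + Z_0) = (-11 − j110)/(89 − j110)
|Γ| = 111/141 = 0.781
VSWR = (1 + |Γ|)/(1 − |Γ|) = 1.78/0.219

VSWR ≈ 8.14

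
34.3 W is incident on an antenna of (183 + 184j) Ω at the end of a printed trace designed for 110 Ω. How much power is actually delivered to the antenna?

|Γ| = |(73 + j184)/(293 + j184)| = 0.572
|Γ|² = 0.327
P_refl = |Γ|²·P_inc = 11.2 W, P_del = (1 − |Γ|²)·P_inc = 23.1 W

P_delivered ≈ 23.1 W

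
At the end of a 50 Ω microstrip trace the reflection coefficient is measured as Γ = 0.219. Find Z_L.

Z_L ≈ 78 Ω

Z_L = Z_0·(1 + Γ)/(1 − Γ) = 50·(1.22)/(0.781)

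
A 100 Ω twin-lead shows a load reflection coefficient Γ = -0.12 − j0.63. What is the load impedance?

Z_L ≈ 35.7 − j76.3 Ω

Z_L = Z_0·(1 + Γ)/(1 − Γ) = 100·(0.88 − j0.63)/(1.12 + j0.63)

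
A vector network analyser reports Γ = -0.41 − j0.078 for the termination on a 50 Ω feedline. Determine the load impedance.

Z_L ≈ 20.7 − j3.91 Ω

Z_L = Z_0·(1 + Γ)/(1 − Γ) = 50·(0.59 − j0.078)/(1.41 + j0.078)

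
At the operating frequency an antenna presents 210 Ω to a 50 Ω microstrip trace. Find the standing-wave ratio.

VSWR ≈ 4.2

Γ = (210 − 50)/(210 + 50) = 0.615
VSWR = (1 + 0.615)/(1 − 0.615)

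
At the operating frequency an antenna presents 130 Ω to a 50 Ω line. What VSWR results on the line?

For a purely resistive load, VSWR = R_L/Z_0 or Z_0/R_L (whichever > 1) = 130/50

VSWR ≈ 2.6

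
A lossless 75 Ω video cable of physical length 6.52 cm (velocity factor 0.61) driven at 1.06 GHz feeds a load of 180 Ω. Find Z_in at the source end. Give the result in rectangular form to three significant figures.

λ = v/f = 0.61·c / 1.06 GHz = 0.173 m
βl = 2π·l/λ = 2π × 0.378 = 136°
tan(βl) = tan(136°) = -0.967
Z_in = Z_0·(Z_L + jZ_0·tanβl)/(Z_0 + jZ_L·tanβl)
     = 75·(180 − j72.5)/(75 − j174)

Z_in ≈ 54.5 + j54.1 Ω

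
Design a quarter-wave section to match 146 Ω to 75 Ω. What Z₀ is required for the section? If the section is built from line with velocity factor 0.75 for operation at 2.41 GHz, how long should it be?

Z_qwt = √(Z_0·R_L) = √(75 × 146) = √10950
λ = 0.75·c/f = 0.0934 m, so l = λ/4 = 0.0233 m

Z_qwt ≈ 105 Ω; length ≈ 2.33 cm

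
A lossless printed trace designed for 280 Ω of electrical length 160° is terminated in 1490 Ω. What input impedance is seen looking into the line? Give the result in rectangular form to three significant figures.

Z_in ≈ 355 + j586 Ω

tan(βl) = tan(160°) = -0.364
Z_in = Z_0·(Z_L + jZ_0·tanβl)/(Z_0 + jZ_L·tanβl)
     = 280·(1490 − j102)/(280 − j542)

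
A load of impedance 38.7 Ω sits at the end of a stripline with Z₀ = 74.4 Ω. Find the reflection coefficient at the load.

Γ = -0.316

Γ = (Z_L − Z_0)/(Z_L + Z_0) = (38.7 − 74.4)/(38.7 + 74.4) = -35.7/113.1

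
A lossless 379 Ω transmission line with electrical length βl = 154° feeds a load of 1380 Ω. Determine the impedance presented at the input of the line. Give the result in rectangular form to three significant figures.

Z_in ≈ 411 + j545 Ω

tan(βl) = tan(154°) = -0.488
Z_in = Z_0·(Z_L + jZ_0·tanβl)/(Z_0 + jZ_L·tanβl)
     = 379·(1380 − j185)/(379 − j673)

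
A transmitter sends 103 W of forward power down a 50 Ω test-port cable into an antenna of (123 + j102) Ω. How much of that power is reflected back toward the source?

|Γ| = |(73 + j102)/(173 + j102)| = 0.625
|Γ|² = 0.39
P_refl = |Γ|²·P_inc = 40.2 W, P_del = (1 − |Γ|²)·P_inc = 62.8 W

P_reflected ≈ 40.2 W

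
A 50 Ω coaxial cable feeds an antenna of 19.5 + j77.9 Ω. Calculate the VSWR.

Γ = (Z_L − Z_0)/(Z_L + Z_0) = (-30.5 + j77.9)/(69.5 + j77.9)
|Γ| = 83.7/104 = 0.801
VSWR = (1 + |Γ|)/(1 − |Γ|) = 1.8/0.199

VSWR ≈ 9.07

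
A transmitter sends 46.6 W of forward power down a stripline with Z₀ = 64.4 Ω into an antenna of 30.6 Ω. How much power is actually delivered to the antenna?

Γ = (30.6 − 64.4)/(30.6 + 64.4) = -0.356
|Γ|² = 0.127
P_refl = |Γ|²·P_inc = 5.9 W, P_del = (1 − |Γ|²)·P_inc = 40.7 W

P_delivered ≈ 40.7 W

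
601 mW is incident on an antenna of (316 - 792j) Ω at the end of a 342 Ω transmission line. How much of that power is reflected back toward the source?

P_reflected ≈ 356 mW

|Γ| = |(-26 − j792)/(658 − j792)| = 0.77
|Γ|² = 0.592
P_refl = |Γ|²·P_inc = 356 mW, P_del = (1 − |Γ|²)·P_inc = 245 mW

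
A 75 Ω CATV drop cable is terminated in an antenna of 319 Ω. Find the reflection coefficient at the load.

Γ = 0.619

Γ = (Z_L − Z_0)/(Z_L + Z_0) = (319 − 75)/(319 + 75) = 244/394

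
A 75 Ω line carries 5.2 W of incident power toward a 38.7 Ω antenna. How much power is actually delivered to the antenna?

Γ = (38.7 − 75)/(38.7 + 75) = -0.319
|Γ|² = 0.102
P_refl = |Γ|²·P_inc = 0.53 W, P_del = (1 − |Γ|²)·P_inc = 4.67 W

P_delivered ≈ 4.67 W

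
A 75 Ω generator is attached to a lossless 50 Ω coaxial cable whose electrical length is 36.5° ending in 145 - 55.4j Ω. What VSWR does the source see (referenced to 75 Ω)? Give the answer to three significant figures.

VSWR ≈ 3.64

tan(βl) = 0.74
Z_in = Z_0·(Z_L + jZ_0·tanβl)/(Z_0 + jZ_L·tanβl) = 28.3 − j43.5 Ω
Γ_s = (Z_in − Z_s)/(Z_in + Z_s) = (-46.7 − j43.5)/(103 − j43.5), |Γ_s| = 0.569
VSWR = (1 + |Γ_s|)/(1 − |Γ_s|)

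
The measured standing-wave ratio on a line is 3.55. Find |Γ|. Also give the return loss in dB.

|Γ| ≈ 0.56; return loss ≈ 5.03 dB

|Γ| = (S − 1)/(S + 1) = (3.55 − 1)/(3.55 + 1) = 2.55/4.55
RL = −20·log₁₀|Γ| = −20·log₁₀(0.56)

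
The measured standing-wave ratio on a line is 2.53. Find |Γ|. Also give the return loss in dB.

|Γ| ≈ 0.433; return loss ≈ 7.26 dB

|Γ| = (S − 1)/(S + 1) = (2.53 − 1)/(2.53 + 1) = 1.53/3.53
RL = −20·log₁₀|Γ| = −20·log₁₀(0.433)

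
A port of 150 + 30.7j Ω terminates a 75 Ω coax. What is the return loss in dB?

RL ≈ 8.95 dB

Γ = (75 + j30.7)/(225 + j30.7), |Γ| = 0.357
RL = −20·log₁₀|Γ| = −20·log₁₀(0.357)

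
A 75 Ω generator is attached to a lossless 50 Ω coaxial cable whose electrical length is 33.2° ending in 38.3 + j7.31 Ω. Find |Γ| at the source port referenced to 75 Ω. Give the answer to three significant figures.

|Γ| ≈ 0.225

tan(βl) = 0.654
Z_in = Z_0·(Z_L + jZ_0·tanβl)/(Z_0 + jZ_L·tanβl) = 51.2 + j15.9 Ω
Γ_s = (Z_in − Z_s)/(Z_in + Z_s) = (-23.8 + j15.9)/(126 + j15.9), |Γ_s| = 0.225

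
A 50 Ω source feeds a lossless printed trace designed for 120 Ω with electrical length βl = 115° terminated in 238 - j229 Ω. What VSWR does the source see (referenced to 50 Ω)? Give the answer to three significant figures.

VSWR ≈ 5.25

tan(βl) = -2.14
Z_in = Z_0·(Z_L + jZ_0·tanβl)/(Z_0 + jZ_L·tanβl) = 48.2 + j91 Ω
Γ_s = (Z_in − Z_s)/(Z_in + Z_s) = (-1.81 + j91)/(98.2 + j91), |Γ_s| = 0.68
VSWR = (1 + |Γ_s|)/(1 − |Γ_s|)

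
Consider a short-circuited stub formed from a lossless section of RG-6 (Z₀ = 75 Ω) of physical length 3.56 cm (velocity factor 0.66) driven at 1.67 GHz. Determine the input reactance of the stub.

λ = v/f = 0.66·c / 1.67 GHz = 0.119 m
βl = 2π·l/λ = 2π × 0.3 = 108°
tan(βl) = -3.06
For a short-circuited stub, Z_in = jZ_0·tan(βl)

X_in ≈ -230 Ω (capacitive)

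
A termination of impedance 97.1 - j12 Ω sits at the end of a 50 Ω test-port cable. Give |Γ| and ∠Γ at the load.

Γ = (Z_L − Z_0)/(Z_L + Z_0) = (47.1 − j12)/(147.1 − j12)
|Γ| = 48.6/148 = 0.329

Γ ≈ 0.329 ∠ -9.63°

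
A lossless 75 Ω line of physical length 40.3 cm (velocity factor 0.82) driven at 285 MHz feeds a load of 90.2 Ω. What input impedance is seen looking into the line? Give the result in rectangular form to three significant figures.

λ = v/f = 0.82·c / 285 MHz = 0.863 m
βl = 2π·l/λ = 2π × 0.467 = 168°
tan(βl) = tan(168°) = -0.211
Z_in = Z_0·(Z_L + jZ_0·tanβl)/(Z_0 + jZ_L·tanβl)
     = 75·(90.2 − j15.8)/(75 − j19)

Z_in ≈ 88.5 + j6.64 Ω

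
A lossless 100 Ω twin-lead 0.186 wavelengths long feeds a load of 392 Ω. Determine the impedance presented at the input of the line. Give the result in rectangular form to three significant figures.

βl = 2π × 0.186 = 67°
tan(βl) = tan(67°) = 2.35
Z_in = Z_0·(Z_L + jZ_0·tanβl)/(Z_0 + jZ_L·tanβl)
     = 100·(392 + j235)/(100 + j922)

Z_in ≈ 29.8 − j39.3 Ω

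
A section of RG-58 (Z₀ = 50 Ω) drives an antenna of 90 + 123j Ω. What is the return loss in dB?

RL ≈ 3.17 dB

Γ = (40 + j123)/(140 + j123), |Γ| = 0.694
RL = −20·log₁₀|Γ| = −20·log₁₀(0.694)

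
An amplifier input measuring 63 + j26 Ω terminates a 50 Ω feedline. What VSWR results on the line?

VSWR ≈ 1.67

Γ = (Z_L − Z_0)/(Z_L + Z_0) = (13 + j26)/(113 + j26)
|Γ| = 29.1/116 = 0.251
VSWR = (1 + |Γ|)/(1 − |Γ|) = 1.25/0.749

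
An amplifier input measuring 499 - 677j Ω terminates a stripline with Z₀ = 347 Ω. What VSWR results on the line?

VSWR ≈ 4.56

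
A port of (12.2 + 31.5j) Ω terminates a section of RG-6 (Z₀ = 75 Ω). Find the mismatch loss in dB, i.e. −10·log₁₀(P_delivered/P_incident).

mismatch loss ≈ 3.71 dB

Γ = (-62.8 + j31.5)/(87.2 + j31.5), |Γ| = 0.758
|Γ|² = 0.574, so P_del/P_inc = 1 − |Γ|² = 0.426
ML = −10·log₁₀(1 − |Γ|²)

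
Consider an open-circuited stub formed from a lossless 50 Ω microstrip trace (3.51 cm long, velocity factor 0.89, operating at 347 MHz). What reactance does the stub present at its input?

λ = v/f = 0.89·c / 347 MHz = 0.769 m
βl = 2π·l/λ = 2π × 0.0456 = 16.4°
tan(βl) = 0.295
For an open-circuited stub, Z_in = −jZ_0·cot(βl) = −jZ_0/tan(βl)

X_in ≈ -170 Ω (capacitive)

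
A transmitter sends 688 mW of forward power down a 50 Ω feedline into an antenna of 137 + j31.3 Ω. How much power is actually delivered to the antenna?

|Γ| = |(87 + j31.3)/(187 + j31.3)| = 0.488
|Γ|² = 0.238
P_refl = |Γ|²·P_inc = 164 mW, P_del = (1 − |Γ|²)·P_inc = 524 mW

P_delivered ≈ 524 mW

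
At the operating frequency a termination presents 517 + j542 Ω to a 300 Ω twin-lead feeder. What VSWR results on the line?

Γ = (Z_L − Z_0)/(Z_L + Z_0) = (217 + j542)/(817 + j542)
|Γ| = 584/980 = 0.595
VSWR = (1 + |Γ|)/(1 − |Γ|) = 1.6/0.405

VSWR ≈ 3.94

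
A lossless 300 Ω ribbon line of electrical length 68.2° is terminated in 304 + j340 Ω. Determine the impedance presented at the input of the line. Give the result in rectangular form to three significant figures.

Z_in ≈ 225 − j283 Ω

tan(βl) = tan(68.2°) = 2.5
Z_in = Z_0·(Z_L + jZ_0·tanβl)/(Z_0 + jZ_L·tanβl)
     = 300·(304 + j1090)/(-550 + j760)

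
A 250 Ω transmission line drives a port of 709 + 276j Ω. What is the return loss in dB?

RL ≈ 5.41 dB

Γ = (459 + j276)/(959 + j276), |Γ| = 0.537
RL = −20·log₁₀|Γ| = −20·log₁₀(0.537)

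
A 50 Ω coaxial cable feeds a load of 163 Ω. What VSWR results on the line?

Γ = (163 − 50)/(163 + 50) = 0.531
VSWR = (1 + 0.531)/(1 − 0.531)

VSWR ≈ 3.26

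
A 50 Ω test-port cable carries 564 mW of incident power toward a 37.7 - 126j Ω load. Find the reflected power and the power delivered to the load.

P_reflected ≈ 384 mW; P_delivered ≈ 180 mW

|Γ| = |(-12.3 − j126)/(87.7 − j126)| = 0.825
|Γ|² = 0.68
P_refl = |Γ|²·P_inc = 384 mW, P_del = (1 − |Γ|²)·P_inc = 180 mW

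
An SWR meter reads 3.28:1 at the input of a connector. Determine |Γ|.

|Γ| = (S − 1)/(S + 1) = (3.28 − 1)/(3.28 + 1) = 2.28/4.28

|Γ| ≈ 0.533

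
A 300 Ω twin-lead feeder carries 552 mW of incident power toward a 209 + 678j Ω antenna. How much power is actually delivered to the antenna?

|Γ| = |(-91 + j678)/(509 + j678)| = 0.807
|Γ|² = 0.651
P_refl = |Γ|²·P_inc = 359 mW, P_del = (1 − |Γ|²)·P_inc = 193 mW

P_delivered ≈ 193 mW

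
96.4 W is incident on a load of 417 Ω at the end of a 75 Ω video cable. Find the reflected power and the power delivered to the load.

P_reflected ≈ 46.6 W; P_delivered ≈ 49.8 W

Γ = (417 − 75)/(417 + 75) = 0.695
|Γ|² = 0.483
P_refl = |Γ|²·P_inc = 46.6 W, P_del = (1 − |Γ|²)·P_inc = 49.8 W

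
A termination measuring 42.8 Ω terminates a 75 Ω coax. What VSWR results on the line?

For a purely resistive load, VSWR = R_L/Z_0 or Z_0/R_L (whichever > 1) = 75/42.8

VSWR ≈ 1.75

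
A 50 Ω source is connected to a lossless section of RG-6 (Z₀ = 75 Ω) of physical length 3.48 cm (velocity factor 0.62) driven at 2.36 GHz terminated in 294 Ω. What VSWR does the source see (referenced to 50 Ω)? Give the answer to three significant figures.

λ = v/f = 0.62·c / 2.36 GHz = 0.0788 m
βl = 2π·l/λ = 2π × 0.442 = 159°
tan(βl) = -0.385
Z_in = Z_0·(Z_L + jZ_0·tanβl)/(Z_0 + jZ_L·tanβl) = 103 + j127 Ω
Γ_s = (Z_in − Z_s)/(Z_in + Z_s) = (53.1 + j127)/(153 + j127), |Γ_s| = 0.691
VSWR = (1 + |Γ_s|)/(1 − |Γ_s|)

VSWR ≈ 5.47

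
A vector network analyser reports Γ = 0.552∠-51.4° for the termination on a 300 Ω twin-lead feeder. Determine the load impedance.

Z_L ≈ 339 − j420 Ω

Z_L = Z_0·(1 + Γ)/(1 − Γ) = 300·(1.34 − j0.431)/(0.656 + j0.431)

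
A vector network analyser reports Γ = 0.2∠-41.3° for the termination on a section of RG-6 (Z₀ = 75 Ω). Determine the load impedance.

Z_L ≈ 97.4 − j26.8 Ω

Z_L = Z_0·(1 + Γ)/(1 − Γ) = 75·(1.15 − j0.132)/(0.85 + j0.132)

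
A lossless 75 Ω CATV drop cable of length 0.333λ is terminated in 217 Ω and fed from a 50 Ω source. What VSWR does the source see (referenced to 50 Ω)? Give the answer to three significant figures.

VSWR ≈ 2.59

βl = 2π × 0.333 = 120°
tan(βl) = -1.74
Z_in = Z_0·(Z_L + jZ_0·tanβl)/(Z_0 + jZ_L·tanβl) = 33.2 + j36.5 Ω
Γ_s = (Z_in − Z_s)/(Z_in + Z_s) = (-16.8 + j36.5)/(83.2 + j36.5), |Γ_s| = 0.443
VSWR = (1 + |Γ_s|)/(1 − |Γ_s|)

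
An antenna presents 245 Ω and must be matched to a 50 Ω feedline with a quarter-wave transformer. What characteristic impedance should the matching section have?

Z_qwt ≈ 111 Ω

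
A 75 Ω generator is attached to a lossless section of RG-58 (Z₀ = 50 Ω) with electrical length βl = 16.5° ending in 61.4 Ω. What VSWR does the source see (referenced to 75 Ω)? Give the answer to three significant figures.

tan(βl) = 0.296
Z_in = Z_0·(Z_L + jZ_0·tanβl)/(Z_0 + jZ_L·tanβl) = 59 − j6.64 Ω
Γ_s = (Z_in − Z_s)/(Z_in + Z_s) = (-16 − j6.64)/(134 − j6.64), |Γ_s| = 0.129
VSWR = (1 + |Γ_s|)/(1 − |Γ_s|)

VSWR ≈ 1.3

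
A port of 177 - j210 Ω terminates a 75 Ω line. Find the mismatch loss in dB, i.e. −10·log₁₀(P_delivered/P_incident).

Γ = (102 − j210)/(252 − j210), |Γ| = 0.712
|Γ|² = 0.507, so P_del/P_inc = 1 − |Γ|² = 0.493
ML = −10·log₁₀(1 − |Γ|²)

mismatch loss ≈ 3.07 dB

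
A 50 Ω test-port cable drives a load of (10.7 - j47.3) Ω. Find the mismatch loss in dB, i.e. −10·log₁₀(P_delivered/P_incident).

mismatch loss ≈ 4.42 dB

Γ = (-39.3 − j47.3)/(60.7 − j47.3), |Γ| = 0.799
|Γ|² = 0.639, so P_del/P_inc = 1 − |Γ|² = 0.361
ML = −10·log₁₀(1 − |Γ|²)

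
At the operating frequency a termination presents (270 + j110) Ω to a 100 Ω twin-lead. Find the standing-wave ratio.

VSWR ≈ 3.21

Γ = (Z_L − Z_0)/(Z_L + Z_0) = (170 + j110)/(370 + j110)
|Γ| = 202/386 = 0.525
VSWR = (1 + |Γ|)/(1 − |Γ|) = 1.52/0.475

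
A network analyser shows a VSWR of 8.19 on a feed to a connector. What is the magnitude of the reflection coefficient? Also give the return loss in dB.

|Γ| ≈ 0.782; return loss ≈ 2.13 dB

|Γ| = (S − 1)/(S + 1) = (8.19 − 1)/(8.19 + 1) = 7.19/9.19
RL = −20·log₁₀|Γ| = −20·log₁₀(0.782)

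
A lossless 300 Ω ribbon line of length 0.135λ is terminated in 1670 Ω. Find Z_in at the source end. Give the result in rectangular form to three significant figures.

βl = 2π × 0.135 = 48.6°
tan(βl) = tan(48.6°) = 1.13
Z_in = Z_0·(Z_L + jZ_0·tanβl)/(Z_0 + jZ_L·tanβl)
     = 300·(1670 + j340)/(300 + j1890)

Z_in ≈ 93.4 − j250 Ω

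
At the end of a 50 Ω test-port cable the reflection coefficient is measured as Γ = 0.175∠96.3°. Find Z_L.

Z_L = Z_0·(1 + Γ)/(1 − Γ) = 50·(0.981 + j0.174)/(1.02 − j0.174)

Z_L ≈ 45.3 + j16.3 Ω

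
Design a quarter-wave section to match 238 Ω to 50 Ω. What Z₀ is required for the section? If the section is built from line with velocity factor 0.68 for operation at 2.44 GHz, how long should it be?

Z_qwt = √(Z_0·R_L) = √(50 × 238) = √11900
λ = 0.68·c/f = 0.0836 m, so l = λ/4 = 0.0209 m

Z_qwt ≈ 109 Ω; length ≈ 2.09 cm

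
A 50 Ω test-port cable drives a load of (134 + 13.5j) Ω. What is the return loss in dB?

Γ = (84 + j13.5)/(184 + j13.5), |Γ| = 0.461
RL = −20·log₁₀|Γ| = −20·log₁₀(0.461)

RL ≈ 6.72 dB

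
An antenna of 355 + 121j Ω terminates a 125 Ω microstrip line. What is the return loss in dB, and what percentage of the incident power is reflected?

RL ≈ 5.6 dB; 27.6% of incident power reflected

Γ = (230 + j121)/(480 + j121), |Γ| = 0.525
RL = −20·log₁₀(0.525) = 5.6 dB
P_refl/P_inc = |Γ|² = 0.276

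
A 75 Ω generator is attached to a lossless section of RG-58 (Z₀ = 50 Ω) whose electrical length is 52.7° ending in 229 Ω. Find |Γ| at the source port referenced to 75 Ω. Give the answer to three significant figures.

|Γ| ≈ 0.692

tan(βl) = 1.31
Z_in = Z_0·(Z_L + jZ_0·tanβl)/(Z_0 + jZ_L·tanβl) = 16.8 − j35.3 Ω
Γ_s = (Z_in − Z_s)/(Z_in + Z_s) = (-58.2 − j35.3)/(91.8 − j35.3), |Γ_s| = 0.692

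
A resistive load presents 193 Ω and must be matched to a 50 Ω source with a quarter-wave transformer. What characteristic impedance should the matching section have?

Z_qwt ≈ 98.2 Ω

Z_qwt = √(Z_0·R_L) = √(50 × 193) = √9650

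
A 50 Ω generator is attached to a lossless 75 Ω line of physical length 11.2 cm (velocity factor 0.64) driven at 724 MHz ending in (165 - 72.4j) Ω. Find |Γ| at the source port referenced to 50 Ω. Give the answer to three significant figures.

λ = v/f = 0.64·c / 724 MHz = 0.265 m
βl = 2π·l/λ = 2π × 0.422 = 152°
tan(βl) = -0.531
Z_in = Z_0·(Z_L + jZ_0·tanβl)/(Z_0 + jZ_L·tanβl) = 132 + j86.2 Ω
Γ_s = (Z_in − Z_s)/(Z_in + Z_s) = (82.1 + j86.2)/(182 + j86.2), |Γ_s| = 0.591

|Γ| ≈ 0.591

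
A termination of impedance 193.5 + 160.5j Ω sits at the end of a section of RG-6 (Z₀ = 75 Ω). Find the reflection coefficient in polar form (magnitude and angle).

Γ = (Z_L − Z_0)/(Z_L + Z_0) = (118.5 + j160.5)/(268.5 + j160.5)
|Γ| = 200/313 = 0.638

Γ ≈ 0.638 ∠ 22.7°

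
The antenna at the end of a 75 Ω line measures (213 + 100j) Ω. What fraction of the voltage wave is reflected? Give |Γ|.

Γ = (Z_L − Z_0)/(Z_L + Z_0) = (138 + j100)/(288 + j100)
|Γ| = 170/305

|Γ| ≈ 0.559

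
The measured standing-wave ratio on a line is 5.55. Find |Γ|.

|Γ| = (S − 1)/(S + 1) = (5.55 − 1)/(5.55 + 1) = 4.55/6.55

|Γ| ≈ 0.695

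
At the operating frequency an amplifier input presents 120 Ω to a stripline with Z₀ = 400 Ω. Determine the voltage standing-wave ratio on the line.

For a purely resistive load, VSWR = R_L/Z_0 or Z_0/R_L (whichever > 1) = 400/120

VSWR ≈ 3.33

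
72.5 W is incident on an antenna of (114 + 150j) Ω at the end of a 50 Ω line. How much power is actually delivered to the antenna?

|Γ| = |(64 + j150)/(164 + j150)| = 0.734
|Γ|² = 0.538
P_refl = |Γ|²·P_inc = 39 W, P_del = (1 − |Γ|²)·P_inc = 33.5 W

P_delivered ≈ 33.5 W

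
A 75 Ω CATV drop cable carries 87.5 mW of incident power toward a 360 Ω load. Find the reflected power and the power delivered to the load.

P_reflected ≈ 37.6 mW; P_delivered ≈ 49.9 mW

Γ = (360 − 75)/(360 + 75) = 0.655
|Γ|² = 0.429
P_refl = |Γ|²·P_inc = 37.6 mW, P_del = (1 − |Γ|²)·P_inc = 49.9 mW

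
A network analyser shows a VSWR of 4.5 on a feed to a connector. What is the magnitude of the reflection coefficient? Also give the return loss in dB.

|Γ| ≈ 0.636; return loss ≈ 3.93 dB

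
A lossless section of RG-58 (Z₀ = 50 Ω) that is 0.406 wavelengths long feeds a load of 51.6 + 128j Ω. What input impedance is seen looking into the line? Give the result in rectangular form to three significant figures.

Z_in ≈ 9.52 + j37.2 Ω

βl = 2π × 0.406 = 146°
tan(βl) = tan(146°) = -0.67
Z_in = Z_0·(Z_L + jZ_0·tanβl)/(Z_0 + jZ_L·tanβl)
     = 50·(51.6 + j94.5)/(136 − j34.6)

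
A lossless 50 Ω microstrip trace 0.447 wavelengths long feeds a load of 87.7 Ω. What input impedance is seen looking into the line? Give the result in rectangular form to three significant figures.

βl = 2π × 0.447 = 161°
tan(βl) = tan(161°) = -0.346
Z_in = Z_0·(Z_L + jZ_0·tanβl)/(Z_0 + jZ_L·tanβl)
     = 50·(87.7 − j17.3)/(50 − j30.3)

Z_in ≈ 71.8 + j26.3 Ω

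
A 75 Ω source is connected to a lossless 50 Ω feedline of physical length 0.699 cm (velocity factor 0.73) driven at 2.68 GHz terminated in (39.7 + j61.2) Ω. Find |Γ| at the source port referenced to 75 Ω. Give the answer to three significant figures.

|Γ| ≈ 0.42

λ = v/f = 0.73·c / 2.68 GHz = 0.0817 m
βl = 2π·l/λ = 2π × 0.0855 = 30.8°
tan(βl) = 0.596
Z_in = Z_0·(Z_L + jZ_0·tanβl)/(Z_0 + jZ_L·tanβl) = 181 + j19.6 Ω
Γ_s = (Z_in − Z_s)/(Z_in + Z_s) = (106 + j19.6)/(256 + j19.6), |Γ_s| = 0.42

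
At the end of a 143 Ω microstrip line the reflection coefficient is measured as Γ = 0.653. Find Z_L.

Z_L = Z_0·(1 + Γ)/(1 − Γ) = 143·(1.65)/(0.347)

Z_L ≈ 681 Ω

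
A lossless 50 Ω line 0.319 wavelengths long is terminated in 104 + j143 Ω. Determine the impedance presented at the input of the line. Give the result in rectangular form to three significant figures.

βl = 2π × 0.319 = 115°
tan(βl) = tan(115°) = -2.16
Z_in = Z_0·(Z_L + jZ_0·tanβl)/(Z_0 + jZ_L·tanβl)
     = 50·(104 + j35)/(359 − j225)

Z_in ≈ 8.22 + j10 Ω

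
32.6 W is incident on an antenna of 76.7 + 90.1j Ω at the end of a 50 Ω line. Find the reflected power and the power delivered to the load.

P_reflected ≈ 11.9 W; P_delivered ≈ 20.7 W

|Γ| = |(26.7 + j90.1)/(126.7 + j90.1)| = 0.604
|Γ|² = 0.365
P_refl = |Γ|²·P_inc = 11.9 W, P_del = (1 − |Γ|²)·P_inc = 20.7 W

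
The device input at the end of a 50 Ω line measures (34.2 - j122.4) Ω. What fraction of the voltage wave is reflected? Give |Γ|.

|Γ| ≈ 0.831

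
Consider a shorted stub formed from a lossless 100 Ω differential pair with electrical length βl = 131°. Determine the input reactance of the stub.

X_in ≈ -115 Ω (capacitive)

tan(βl) = -1.15
For a shorted stub, Z_in = jZ_0·tan(βl)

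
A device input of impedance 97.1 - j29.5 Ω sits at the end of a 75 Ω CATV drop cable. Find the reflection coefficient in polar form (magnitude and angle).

Γ = (Z_L − Z_0)/(Z_L + Z_0) = (22.1 − j29.5)/(172.1 − j29.5)
|Γ| = 36.9/175 = 0.211

Γ ≈ 0.211 ∠ -43.4°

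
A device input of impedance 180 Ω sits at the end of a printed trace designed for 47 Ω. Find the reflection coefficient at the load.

Γ = (Z_L − Z_0)/(Z_L + Z_0) = (180 − 47)/(180 + 47) = 133/227

Γ = 0.586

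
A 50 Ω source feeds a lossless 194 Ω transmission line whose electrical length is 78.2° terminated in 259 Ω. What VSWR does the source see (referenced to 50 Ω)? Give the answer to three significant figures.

VSWR ≈ 3.01

tan(βl) = 4.79
Z_in = Z_0·(Z_L + jZ_0·tanβl)/(Z_0 + jZ_L·tanβl) = 148 − j17.4 Ω
Γ_s = (Z_in − Z_s)/(Z_in + Z_s) = (98 − j17.4)/(198 − j17.4), |Γ_s| = 0.501
VSWR = (1 + |Γ_s|)/(1 − |Γ_s|)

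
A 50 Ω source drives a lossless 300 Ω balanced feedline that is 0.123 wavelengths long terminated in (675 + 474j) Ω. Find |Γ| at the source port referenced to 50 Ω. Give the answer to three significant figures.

|Γ| ≈ 0.882

βl = 2π × 0.123 = 44.3°
tan(βl) = 0.975
Z_in = Z_0·(Z_L + jZ_0·tanβl)/(Z_0 + jZ_L·tanβl) = 258 − j371 Ω
Γ_s = (Z_in − Z_s)/(Z_in + Z_s) = (208 − j371)/(308 − j371), |Γ_s| = 0.882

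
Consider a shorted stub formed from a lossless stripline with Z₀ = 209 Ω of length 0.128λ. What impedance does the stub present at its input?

Z_in ≈ +j217 Ω

βl = 2π × 0.128 = 46.1°
tan(βl) = 1.04
For a shorted stub, Z_in = jZ_0·tan(βl)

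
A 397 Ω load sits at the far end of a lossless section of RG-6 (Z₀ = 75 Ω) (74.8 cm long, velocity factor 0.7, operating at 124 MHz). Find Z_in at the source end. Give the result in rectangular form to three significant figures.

Z_in ≈ 88.8 + j152 Ω

λ = v/f = 0.7·c / 124 MHz = 1.69 m
βl = 2π·l/λ = 2π × 0.442 = 159°
tan(βl) = tan(159°) = -0.384
Z_in = Z_0·(Z_L + jZ_0·tanβl)/(Z_0 + jZ_L·tanβl)
     = 75·(397 − j28.8)/(75 − j152)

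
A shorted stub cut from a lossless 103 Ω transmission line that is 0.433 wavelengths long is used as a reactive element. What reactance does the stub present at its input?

βl = 2π × 0.433 = 156°
tan(βl) = -0.448
For a shorted stub, Z_in = jZ_0·tan(βl)

X_in ≈ -46.1 Ω (capacitive)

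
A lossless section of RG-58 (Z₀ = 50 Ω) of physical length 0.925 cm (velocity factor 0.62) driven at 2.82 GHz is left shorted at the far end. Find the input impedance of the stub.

Z_in ≈ +j60.6 Ω

λ = v/f = 0.62·c / 2.82 GHz = 0.066 m
βl = 2π·l/λ = 2π × 0.14 = 50.5°
tan(βl) = 1.21
For a shorted stub, Z_in = jZ_0·tan(βl)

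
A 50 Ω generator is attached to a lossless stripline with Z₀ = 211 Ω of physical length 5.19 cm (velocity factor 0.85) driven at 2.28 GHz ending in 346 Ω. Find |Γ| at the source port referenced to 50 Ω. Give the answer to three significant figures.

|Γ| ≈ 0.741

λ = v/f = 0.85·c / 2.28 GHz = 0.112 m
βl = 2π·l/λ = 2π × 0.464 = 167°
tan(βl) = -0.23
Z_in = Z_0·(Z_L + jZ_0·tanβl)/(Z_0 + jZ_L·tanβl) = 319 + j71.7 Ω
Γ_s = (Z_in − Z_s)/(Z_in + Z_s) = (269 + j71.7)/(369 + j71.7), |Γ_s| = 0.741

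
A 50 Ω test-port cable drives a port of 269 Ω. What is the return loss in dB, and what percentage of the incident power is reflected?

RL ≈ 3.27 dB; 47.1% of incident power reflected

Γ = (269 − 50)/(269 + 50) = 0.687
RL = −20·log₁₀(0.687) = 3.27 dB
P_refl/P_inc = |Γ|² = 0.471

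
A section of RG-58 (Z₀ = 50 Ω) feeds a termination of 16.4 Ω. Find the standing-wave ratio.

For a purely resistive load, VSWR = R_L/Z_0 or Z_0/R_L (whichever > 1) = 50/16.4

VSWR ≈ 3.05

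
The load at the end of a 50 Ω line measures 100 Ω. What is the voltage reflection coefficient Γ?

Γ = (Z_L − Z_0)/(Z_L + Z_0) = (100 − 50)/(100 + 50) = 50/150

Γ = 0.333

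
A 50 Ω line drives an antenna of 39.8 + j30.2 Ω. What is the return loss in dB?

RL ≈ 9.46 dB

Γ = (-10.2 + j30.2)/(89.8 + j30.2), |Γ| = 0.336
RL = −20·log₁₀|Γ| = −20·log₁₀(0.336)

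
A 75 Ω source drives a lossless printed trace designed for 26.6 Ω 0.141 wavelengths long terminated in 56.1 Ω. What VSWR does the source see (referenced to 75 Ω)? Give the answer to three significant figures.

βl = 2π × 0.141 = 50.8°
tan(βl) = 1.22
Z_in = Z_0·(Z_L + jZ_0·tanβl)/(Z_0 + jZ_L·tanβl) = 18.3 − j14.6 Ω
Γ_s = (Z_in − Z_s)/(Z_in + Z_s) = (-56.7 − j14.6)/(93.3 − j14.6), |Γ_s| = 0.62
VSWR = (1 + |Γ_s|)/(1 − |Γ_s|)

VSWR ≈ 4.27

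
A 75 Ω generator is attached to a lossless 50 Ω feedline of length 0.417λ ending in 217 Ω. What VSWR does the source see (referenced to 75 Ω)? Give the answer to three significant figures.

VSWR ≈ 3.83

βl = 2π × 0.417 = 150°
tan(βl) = -0.575
Z_in = Z_0·(Z_L + jZ_0·tanβl)/(Z_0 + jZ_L·tanβl) = 40 + j71 Ω
Γ_s = (Z_in − Z_s)/(Z_in + Z_s) = (-35 + j71)/(115 + j71), |Γ_s| = 0.586
VSWR = (1 + |Γ_s|)/(1 − |Γ_s|)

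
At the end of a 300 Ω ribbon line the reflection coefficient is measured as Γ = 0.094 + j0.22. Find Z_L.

Z_L ≈ 325 + j152 Ω

Z_L = Z_0·(1 + Γ)/(1 − Γ) = 300·(1.09 + j0.22)/(0.906 − j0.22)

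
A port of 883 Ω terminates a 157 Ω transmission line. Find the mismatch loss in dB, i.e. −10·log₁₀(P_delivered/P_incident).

Γ = (883 − 157)/(883 + 157) = 0.698
|Γ|² = 0.487, so P_del/P_inc = 1 − |Γ|² = 0.513
ML = −10·log₁₀(1 − |Γ|²)

mismatch loss ≈ 2.9 dB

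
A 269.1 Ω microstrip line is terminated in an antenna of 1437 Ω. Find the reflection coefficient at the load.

Γ = (Z_L − Z_0)/(Z_L + Z_0) = (1437 − 269.1)/(1437 + 269.1) = 1168/1706

Γ = 0.685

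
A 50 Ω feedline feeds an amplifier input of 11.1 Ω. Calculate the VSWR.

VSWR ≈ 4.5

For a purely resistive load, VSWR = R_L/Z_0 or Z_0/R_L (whichever > 1) = 50/11.1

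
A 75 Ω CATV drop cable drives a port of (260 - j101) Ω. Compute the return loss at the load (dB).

Γ = (185 − j101)/(335 − j101), |Γ| = 0.602
RL = −20·log₁₀|Γ| = −20·log₁₀(0.602)

RL ≈ 4.4 dB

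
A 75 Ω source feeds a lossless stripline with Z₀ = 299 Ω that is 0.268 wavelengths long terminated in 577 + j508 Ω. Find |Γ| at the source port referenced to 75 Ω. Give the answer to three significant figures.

βl = 2π × 0.268 = 96.5°
tan(βl) = -8.8
Z_in = Z_0·(Z_L + jZ_0·tanβl)/(Z_0 + jZ_L·tanβl) = 83.4 − j44.4 Ω
Γ_s = (Z_in − Z_s)/(Z_in + Z_s) = (8.38 − j44.4)/(158 − j44.4), |Γ_s| = 0.274

|Γ| ≈ 0.274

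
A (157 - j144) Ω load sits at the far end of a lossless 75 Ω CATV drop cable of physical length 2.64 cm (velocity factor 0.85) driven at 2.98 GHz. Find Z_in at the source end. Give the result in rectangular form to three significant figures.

λ = v/f = 0.85·c / 2.98 GHz = 0.0856 m
βl = 2π·l/λ = 2π × 0.309 = 111°
tan(βl) = tan(111°) = -2.6
Z_in = Z_0·(Z_L + jZ_0·tanβl)/(Z_0 + jZ_L·tanβl)
     = 75·(157 − j339)/(-299 − j408)

Z_in ≈ 26.8 + j48.5 Ω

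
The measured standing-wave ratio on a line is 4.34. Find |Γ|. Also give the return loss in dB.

|Γ| ≈ 0.625; return loss ≈ 4.08 dB

|Γ| = (S − 1)/(S + 1) = (4.34 − 1)/(4.34 + 1) = 3.34/5.34
RL = −20·log₁₀|Γ| = −20·log₁₀(0.625)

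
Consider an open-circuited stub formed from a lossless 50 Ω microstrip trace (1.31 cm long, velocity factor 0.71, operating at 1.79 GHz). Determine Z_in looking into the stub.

λ = v/f = 0.71·c / 1.79 GHz = 0.119 m
βl = 2π·l/λ = 2π × 0.11 = 39.6°
tan(βl) = 0.828
For an open-circuited stub, Z_in = −jZ_0·cot(βl) = −jZ_0/tan(βl)

Z_in ≈ −j60.4 Ω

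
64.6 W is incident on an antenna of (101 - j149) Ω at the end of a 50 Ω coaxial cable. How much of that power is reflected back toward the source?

|Γ| = |(51 − j149)/(151 − j149)| = 0.742
|Γ|² = 0.551
P_refl = |Γ|²·P_inc = 35.6 W, P_del = (1 − |Γ|²)·P_inc = 29 W

P_reflected ≈ 35.6 W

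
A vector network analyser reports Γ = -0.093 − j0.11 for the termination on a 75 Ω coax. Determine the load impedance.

Z_L = Z_0·(1 + Γ)/(1 − Γ) = 75·(0.907 − j0.11)/(1.09 + j0.11)

Z_L ≈ 60.9 − j13.7 Ω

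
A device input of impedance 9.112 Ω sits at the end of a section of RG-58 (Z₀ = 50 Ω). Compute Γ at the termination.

Γ = -0.692

Γ = (Z_L − Z_0)/(Z_L + Z_0) = (9.112 − 50)/(9.112 + 50) = -40.89/59.11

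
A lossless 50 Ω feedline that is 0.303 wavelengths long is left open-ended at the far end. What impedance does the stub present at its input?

βl = 2π × 0.303 = 109°
tan(βl) = -2.89
For an open-ended stub, Z_in = −jZ_0·cot(βl) = −jZ_0/tan(βl)

Z_in ≈ +j17.3 Ω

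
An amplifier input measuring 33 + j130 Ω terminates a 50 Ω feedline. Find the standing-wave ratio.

VSWR ≈ 12.3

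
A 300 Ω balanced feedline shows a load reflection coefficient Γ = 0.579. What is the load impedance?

Z_L = Z_0·(1 + Γ)/(1 − Γ) = 300·(1.58)/(0.421)

Z_L ≈ 1130 Ω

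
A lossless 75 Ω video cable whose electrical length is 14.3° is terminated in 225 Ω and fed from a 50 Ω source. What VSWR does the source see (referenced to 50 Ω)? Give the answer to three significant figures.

tan(βl) = 0.255
Z_in = Z_0·(Z_L + jZ_0·tanβl)/(Z_0 + jZ_L·tanβl) = 151 − j96.5 Ω
Γ_s = (Z_in − Z_s)/(Z_in + Z_s) = (101 − j96.5)/(201 − j96.5), |Γ_s| = 0.627
VSWR = (1 + |Γ_s|)/(1 − |Γ_s|)

VSWR ≈ 4.36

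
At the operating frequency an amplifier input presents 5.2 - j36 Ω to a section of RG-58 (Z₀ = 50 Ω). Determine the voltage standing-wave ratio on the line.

VSWR ≈ 14.6

Γ = (Z_L − Z_0)/(Z_L + Z_0) = (-44.8 − j36)/(55.2 − j36)
|Γ| = 57.5/65.9 = 0.872
VSWR = (1 + |Γ|)/(1 − |Γ|) = 1.87/0.128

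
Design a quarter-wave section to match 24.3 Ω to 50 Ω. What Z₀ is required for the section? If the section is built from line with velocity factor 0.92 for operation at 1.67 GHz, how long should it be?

Z_qwt = √(Z_0·R_L) = √(50 × 24.3) = √1215
λ = 0.92·c/f = 0.165 m, so l = λ/4 = 0.0413 m

Z_qwt ≈ 34.9 Ω; length ≈ 4.13 cm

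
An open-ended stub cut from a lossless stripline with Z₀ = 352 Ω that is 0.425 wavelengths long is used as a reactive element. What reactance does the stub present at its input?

X_in ≈ 691 Ω (inductive)

βl = 2π × 0.425 = 153°
tan(βl) = -0.51
For an open-ended stub, Z_in = −jZ_0·cot(βl) = −jZ_0/tan(βl)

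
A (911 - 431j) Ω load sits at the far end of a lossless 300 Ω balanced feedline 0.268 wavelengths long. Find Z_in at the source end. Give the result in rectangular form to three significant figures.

Z_in ≈ 84.1 + j70.7 Ω

βl = 2π × 0.268 = 96.5°
tan(βl) = tan(96.5°) = -8.8
Z_in = Z_0·(Z_L + jZ_0·tanβl)/(Z_0 + jZ_L·tanβl)
     = 300·(911 − j3070)/(-3490 − j8020)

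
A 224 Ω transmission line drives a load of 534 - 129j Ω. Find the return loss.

RL ≈ 7.2 dB

Γ = (310 − j129)/(758 − j129), |Γ| = 0.437
RL = −20·log₁₀|Γ| = −20·log₁₀(0.437)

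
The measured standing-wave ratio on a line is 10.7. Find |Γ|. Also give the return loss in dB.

|Γ| ≈ 0.829; return loss ≈ 1.63 dB

|Γ| = (S − 1)/(S + 1) = (10.7 − 1)/(10.7 + 1) = 9.7/11.7
RL = −20·log₁₀|Γ| = −20·log₁₀(0.829)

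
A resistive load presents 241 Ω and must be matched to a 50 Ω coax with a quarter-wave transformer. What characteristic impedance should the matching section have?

Z_qwt = √(Z_0·R_L) = √(50 × 241) = √12050

Z_qwt ≈ 110 Ω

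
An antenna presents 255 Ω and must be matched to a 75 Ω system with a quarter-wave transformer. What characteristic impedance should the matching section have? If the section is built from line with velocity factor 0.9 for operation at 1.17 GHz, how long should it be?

Z_qwt ≈ 138 Ω; length ≈ 5.77 cm

Z_qwt = √(Z_0·R_L) = √(75 × 255) = √19120
λ = 0.9·c/f = 0.231 m, so l = λ/4 = 0.0577 m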